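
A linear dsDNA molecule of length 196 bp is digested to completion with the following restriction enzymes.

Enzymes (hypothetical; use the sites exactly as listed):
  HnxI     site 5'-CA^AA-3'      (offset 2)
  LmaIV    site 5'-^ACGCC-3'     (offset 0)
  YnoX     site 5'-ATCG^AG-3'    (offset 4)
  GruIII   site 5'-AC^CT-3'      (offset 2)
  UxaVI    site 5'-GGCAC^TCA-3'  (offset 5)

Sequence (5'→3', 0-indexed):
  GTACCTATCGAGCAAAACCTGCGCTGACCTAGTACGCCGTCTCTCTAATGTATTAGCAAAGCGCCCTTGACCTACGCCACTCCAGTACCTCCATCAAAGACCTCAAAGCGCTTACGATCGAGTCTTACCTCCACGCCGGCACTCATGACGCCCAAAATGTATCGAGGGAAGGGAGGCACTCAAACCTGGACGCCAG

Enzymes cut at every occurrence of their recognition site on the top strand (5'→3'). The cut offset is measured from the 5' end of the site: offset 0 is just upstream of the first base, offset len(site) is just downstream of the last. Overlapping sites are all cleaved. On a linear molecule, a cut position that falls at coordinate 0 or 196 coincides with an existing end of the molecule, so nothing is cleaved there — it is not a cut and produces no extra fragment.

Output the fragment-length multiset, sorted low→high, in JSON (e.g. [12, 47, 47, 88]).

[2,3,3,4,4,4,4,4,4,5,5,5,6,7,7,8,8,10,10,10,13,15,15,15,25]

Scan for sites:
  HnxI (CAAA, off=2): starts [12, 56, 94, 103, 152, 180] → cuts [14, 58, 96, 105, 154, 182]
  LmaIV (ACGCC, off=0): starts [33, 73, 132, 147, 189] → cuts [33, 73, 132, 147, 189]
  YnoX (ATCGAG, off=4): starts [6, 116, 160] → cuts [10, 120, 164]
  GruIII (ACCT, off=2): starts [2, 16, 26, 69, 86, 99, 126, 183] → cuts [4, 18, 28, 71, 88, 101, 128, 185]
  UxaVI (GGCACTCA, off=5): starts [137, 174] → cuts [142, 179]

Pooled cuts: [4, 10, 14, 18, 28, 33, 58, 71, 73, 88, 96, 101, 105, 120, 128, 132, 142, 147, 154, 164, 179, 182, 185, 189]

Fragments:
  [0,4): 4 bp
  [4,10): 6 bp
  [10,14): 4 bp
  [14,18): 4 bp
  [18,28): 10 bp
  [28,33): 5 bp
  [33,58): 25 bp
  [58,71): 13 bp
  [71,73): 2 bp
  [73,88): 15 bp
  [88,96): 8 bp
  [96,101): 5 bp
  [101,105): 4 bp
  [105,120): 15 bp
  [120,128): 8 bp
  [128,132): 4 bp
  [132,142): 10 bp
  [142,147): 5 bp
  [147,154): 7 bp
  [154,164): 10 bp
  [164,179): 15 bp
  [179,182): 3 bp
  [182,185): 3 bp
  [185,189): 4 bp
  [189,196): 7 bp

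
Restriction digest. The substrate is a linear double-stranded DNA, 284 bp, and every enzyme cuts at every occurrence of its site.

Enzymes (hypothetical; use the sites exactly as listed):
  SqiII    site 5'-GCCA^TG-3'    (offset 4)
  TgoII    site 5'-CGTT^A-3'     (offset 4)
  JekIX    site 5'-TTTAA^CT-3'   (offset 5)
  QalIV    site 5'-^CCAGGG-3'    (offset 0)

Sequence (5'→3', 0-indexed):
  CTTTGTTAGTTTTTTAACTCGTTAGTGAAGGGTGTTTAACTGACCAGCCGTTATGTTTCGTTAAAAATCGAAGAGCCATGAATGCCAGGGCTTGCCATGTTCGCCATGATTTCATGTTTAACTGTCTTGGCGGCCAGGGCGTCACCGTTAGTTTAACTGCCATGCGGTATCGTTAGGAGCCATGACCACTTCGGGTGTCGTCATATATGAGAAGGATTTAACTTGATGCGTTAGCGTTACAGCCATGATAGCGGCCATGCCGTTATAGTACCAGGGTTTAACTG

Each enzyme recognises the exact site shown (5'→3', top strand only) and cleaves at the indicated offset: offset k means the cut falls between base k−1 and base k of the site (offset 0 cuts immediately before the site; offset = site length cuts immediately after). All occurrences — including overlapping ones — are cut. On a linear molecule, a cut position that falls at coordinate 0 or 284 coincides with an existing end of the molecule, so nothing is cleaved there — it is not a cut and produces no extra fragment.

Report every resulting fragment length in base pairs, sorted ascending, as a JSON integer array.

Site scan:
  SqiII GCCATG/4: at [74, 93, 102, 158, 178, 241, 253] ⇒ [78, 97, 106, 162, 182, 245, 257]
  TgoII CGTTA/4: at [19, 48, 58, 145, 170, 228, 234, 260] ⇒ [23, 52, 62, 149, 174, 232, 238, 264]
  JekIX TTTAACT/5: at [12, 34, 116, 151, 216, 276] ⇒ [17, 39, 121, 156, 221, 281]
  QalIV CCAGGG/0: at [84, 133, 270] ⇒ [84, 133, 270]

Pooled cuts: [17, 23, 39, 52, 62, 78, 84, 97, 106, 121, 133, 149, 156, 162, 174, 182, 221, 232, 238, 245, 257, 264, 270, 281]

Fragments:
  [0,17): 17 bp
  [17,23): 6 bp
  [23,39): 16 bp
  [39,52): 13 bp
  [52,62): 10 bp
  [62,78): 16 bp
  [78,84): 6 bp
  [84,97): 13 bp
  [97,106): 9 bp
  [106,121): 15 bp
  [121,133): 12 bp
  [133,149): 16 bp
  [149,156): 7 bp
  [156,162): 6 bp
  [162,174): 12 bp
  [174,182): 8 bp
  [182,221): 39 bp
  [221,232): 11 bp
  [232,238): 6 bp
  [238,245): 7 bp
  [245,257): 12 bp
  [257,264): 7 bp
  [264,270): 6 bp
  [270,281): 11 bp
  [281,284): 3 bp

[3,6,6,6,6,6,7,7,7,8,9,10,11,11,12,12,12,13,13,15,16,16,16,17,39]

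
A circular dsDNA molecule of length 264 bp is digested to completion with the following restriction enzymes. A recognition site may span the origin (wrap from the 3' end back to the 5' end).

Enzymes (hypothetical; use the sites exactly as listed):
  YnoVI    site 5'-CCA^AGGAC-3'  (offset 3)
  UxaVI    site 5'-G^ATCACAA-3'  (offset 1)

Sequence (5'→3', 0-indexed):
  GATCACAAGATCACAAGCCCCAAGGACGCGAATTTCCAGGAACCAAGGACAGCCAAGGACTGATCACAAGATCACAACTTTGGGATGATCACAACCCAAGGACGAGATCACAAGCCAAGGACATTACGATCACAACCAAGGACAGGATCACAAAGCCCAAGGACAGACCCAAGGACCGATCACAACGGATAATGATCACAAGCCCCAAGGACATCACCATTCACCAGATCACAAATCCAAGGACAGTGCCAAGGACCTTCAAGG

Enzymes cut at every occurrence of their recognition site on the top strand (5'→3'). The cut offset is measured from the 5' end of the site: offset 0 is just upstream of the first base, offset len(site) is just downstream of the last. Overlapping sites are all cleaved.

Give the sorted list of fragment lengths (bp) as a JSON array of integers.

Scan for sites:
  YnoVI (CCAAGGAC, off=3): starts [19, 42, 52, 95, 114, 135, 156, 168, 204, 236, 248] → cuts [22, 45, 55, 98, 117, 138, 159, 171, 207, 239, 251]
  UxaVI (GATCACAA, off=1): starts [0, 8, 61, 69, 86, 105, 127, 145, 177, 193, 226] → cuts [1, 9, 62, 70, 87, 106, 128, 146, 178, 194, 227]

Pooled cuts: [1, 9, 22, 45, 55, 62, 70, 87, 98, 106, 117, 128, 138, 146, 159, 171, 178, 194, 207, 227, 239, 251]

Fragments:
  1→9: 8 bp
  9→22: 13 bp
  22→45: 23 bp
  45→55: 10 bp
  55→62: 7 bp
  62→70: 8 bp
  70→87: 17 bp
  87→98: 11 bp
  98→106: 8 bp
  106→117: 11 bp
  117→128: 11 bp
  128→138: 10 bp
  138→146: 8 bp
  146→159: 13 bp
  159→171: 12 bp
  171→178: 7 bp
  178→194: 16 bp
  194→207: 13 bp
  207→227: 20 bp
  227→239: 12 bp
  239→251: 12 bp
  251→1 (wrap): 264-251+1 = 14 bp

[7,7,8,8,8,8,10,10,11,11,11,12,12,12,13,13,13,14,16,17,20,23]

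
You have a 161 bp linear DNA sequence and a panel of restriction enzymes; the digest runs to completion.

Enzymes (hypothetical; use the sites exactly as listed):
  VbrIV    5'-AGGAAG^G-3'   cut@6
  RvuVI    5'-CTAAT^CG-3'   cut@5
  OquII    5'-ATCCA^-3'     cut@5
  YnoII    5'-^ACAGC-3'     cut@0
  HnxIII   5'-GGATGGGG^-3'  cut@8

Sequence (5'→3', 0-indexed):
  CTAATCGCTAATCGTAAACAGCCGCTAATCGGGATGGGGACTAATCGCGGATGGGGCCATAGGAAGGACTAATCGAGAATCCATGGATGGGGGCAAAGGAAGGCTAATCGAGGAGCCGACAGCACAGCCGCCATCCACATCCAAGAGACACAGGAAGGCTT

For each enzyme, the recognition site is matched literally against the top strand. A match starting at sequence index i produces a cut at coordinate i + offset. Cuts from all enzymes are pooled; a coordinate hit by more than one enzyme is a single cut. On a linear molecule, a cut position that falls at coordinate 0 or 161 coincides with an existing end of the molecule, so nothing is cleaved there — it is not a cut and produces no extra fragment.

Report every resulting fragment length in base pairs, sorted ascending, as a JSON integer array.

[4,5,5,5,6,6,6,7,7,9,10,10,10,10,10,11,12,14,14]

Site scan:
  VbrIV (AGGAAGG, off=6): starts [60, 96, 151] → cuts [66, 102, 157]
  RvuVI (CTAATCG, off=5): starts [0, 7, 24, 40, 68, 103] → cuts [5, 12, 29, 45, 73, 108]
  OquII (ATCCA, off=5): starts [78, 132, 138] → cuts [83, 137, 143]
  YnoII (ACAGC, off=0): starts [17, 118, 123] → cuts [17, 118, 123]
  HnxIII (GGATGGGG, off=8): starts [31, 48, 84] → cuts [39, 56, 92]

All cut coordinates (distinct, sorted): [5, 12, 17, 29, 39, 45, 56, 66, 73, 83, 92, 102, 108, 118, 123, 137, 143, 157]

Fragment lengths:
  [0,5): 5 bp
  [5,12): 7 bp
  [12,17): 5 bp
  [17,29): 12 bp
  [29,39): 10 bp
  [39,45): 6 bp
  [45,56): 11 bp
  [56,66): 10 bp
  [66,73): 7 bp
  [73,83): 10 bp
  [83,92): 9 bp
  [92,102): 10 bp
  [102,108): 6 bp
  [108,118): 10 bp
  [118,123): 5 bp
  [123,137): 14 bp
  [137,143): 6 bp
  [143,157): 14 bp
  [157,161): 4 bp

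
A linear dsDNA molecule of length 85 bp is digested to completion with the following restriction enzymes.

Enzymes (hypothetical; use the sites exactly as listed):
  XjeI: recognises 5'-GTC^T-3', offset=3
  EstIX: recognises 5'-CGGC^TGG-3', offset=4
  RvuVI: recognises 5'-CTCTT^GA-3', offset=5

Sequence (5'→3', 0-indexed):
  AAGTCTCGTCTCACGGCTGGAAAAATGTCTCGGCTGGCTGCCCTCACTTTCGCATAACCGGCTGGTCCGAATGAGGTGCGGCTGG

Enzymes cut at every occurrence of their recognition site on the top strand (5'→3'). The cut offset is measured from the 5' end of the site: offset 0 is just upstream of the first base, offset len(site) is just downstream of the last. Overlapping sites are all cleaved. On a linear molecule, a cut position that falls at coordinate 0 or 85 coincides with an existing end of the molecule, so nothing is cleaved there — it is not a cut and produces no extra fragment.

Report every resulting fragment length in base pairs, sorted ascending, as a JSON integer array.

Scan for sites:
  XjeI (GTCT, off=3): starts [2, 7, 26] → cuts [5, 10, 29]
  EstIX (CGGCTGG, off=4): starts [13, 30, 58, 78] → cuts [17, 34, 62, 82]
  RvuVI (CTCTTGA, off=5): no sites

Pooled cuts: [5, 10, 17, 29, 34, 62, 82]

Fragment lengths:
  [0,5): 5 bp
  [5,10): 5 bp
  [10,17): 7 bp
  [17,29): 12 bp
  [29,34): 5 bp
  [34,62): 28 bp
  [62,82): 20 bp
  [82,85): 3 bp

[3,5,5,5,7,12,20,28]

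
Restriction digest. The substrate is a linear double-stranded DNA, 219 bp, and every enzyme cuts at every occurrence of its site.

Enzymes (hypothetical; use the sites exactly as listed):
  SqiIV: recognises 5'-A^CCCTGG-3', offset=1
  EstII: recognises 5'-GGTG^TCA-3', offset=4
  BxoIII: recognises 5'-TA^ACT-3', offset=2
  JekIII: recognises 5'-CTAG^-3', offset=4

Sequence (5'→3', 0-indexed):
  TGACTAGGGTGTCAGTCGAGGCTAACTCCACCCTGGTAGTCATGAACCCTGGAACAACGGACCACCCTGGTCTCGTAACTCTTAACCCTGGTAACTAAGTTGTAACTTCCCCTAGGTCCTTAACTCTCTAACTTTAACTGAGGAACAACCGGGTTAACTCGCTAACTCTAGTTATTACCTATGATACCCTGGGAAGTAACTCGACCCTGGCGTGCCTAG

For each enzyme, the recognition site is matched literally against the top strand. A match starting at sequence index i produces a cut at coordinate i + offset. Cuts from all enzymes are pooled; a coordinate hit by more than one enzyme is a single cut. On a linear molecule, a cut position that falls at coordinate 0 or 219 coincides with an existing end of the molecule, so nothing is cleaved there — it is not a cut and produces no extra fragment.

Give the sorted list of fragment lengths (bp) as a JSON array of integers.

Per-enzyme occurrences:
  SqiIV ACCCTGG/1: at [29, 45, 63, 84, 185, 203] ⇒ [30, 46, 64, 85, 186, 204]
  EstII GGTGTCA/4: at [7] ⇒ [11]
  BxoIII TAACT/2: at [22, 75, 91, 102, 120, 128, 134, 154, 162, 196] ⇒ [24, 77, 93, 104, 122, 130, 136, 156, 164, 198]
  JekIII CTAG/4: at [3, 111, 167, 215] ⇒ [7, 115, 171] (position 219 is a terminus of the linear molecule — no cut)

Pooled cuts: [7, 11, 24, 30, 46, 64, 77, 85, 93, 104, 115, 122, 130, 136, 156, 164, 171, 186, 198, 204]

Fragments:
  [0,7): 7 bp
  [7,11): 4 bp
  [11,24): 13 bp
  [24,30): 6 bp
  [30,46): 16 bp
  [46,64): 18 bp
  [64,77): 13 bp
  [77,85): 8 bp
  [85,93): 8 bp
  [93,104): 11 bp
  [104,115): 11 bp
  [115,122): 7 bp
  [122,130): 8 bp
  [130,136): 6 bp
  [136,156): 20 bp
  [156,164): 8 bp
  [164,171): 7 bp
  [171,186): 15 bp
  [186,198): 12 bp
  [198,204): 6 bp
  [204,219): 15 bp

[4,6,6,6,7,7,7,8,8,8,8,11,11,12,13,13,15,15,16,18,20]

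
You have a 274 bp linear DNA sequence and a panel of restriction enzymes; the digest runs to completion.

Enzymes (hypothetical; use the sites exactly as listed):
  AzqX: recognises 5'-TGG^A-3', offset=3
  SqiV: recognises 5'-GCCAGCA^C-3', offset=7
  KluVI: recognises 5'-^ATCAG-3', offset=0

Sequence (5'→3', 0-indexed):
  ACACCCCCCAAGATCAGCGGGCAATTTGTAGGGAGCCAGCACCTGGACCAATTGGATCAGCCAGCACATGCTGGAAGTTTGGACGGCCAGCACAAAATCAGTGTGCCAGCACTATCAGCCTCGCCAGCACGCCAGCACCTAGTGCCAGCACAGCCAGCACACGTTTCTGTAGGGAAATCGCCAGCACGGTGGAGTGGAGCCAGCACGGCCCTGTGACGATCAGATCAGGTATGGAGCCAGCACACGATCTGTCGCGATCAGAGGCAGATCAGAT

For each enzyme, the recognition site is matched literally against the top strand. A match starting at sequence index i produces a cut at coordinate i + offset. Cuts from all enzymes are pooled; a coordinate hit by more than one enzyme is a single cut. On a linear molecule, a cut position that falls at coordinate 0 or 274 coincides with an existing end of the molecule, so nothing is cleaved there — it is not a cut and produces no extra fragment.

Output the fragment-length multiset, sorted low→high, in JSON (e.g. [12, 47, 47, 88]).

[2,4,5,5,5,6,7,8,8,8,8,8,9,9,10,11,11,11,12,13,13,14,15,16,27,29]

Site scan:
  AzqX TGGA/3: at [43, 52, 71, 79, 189, 194, 231] ⇒ [46, 55, 74, 82, 192, 197, 234]
  SqiV GCCAGCAC/7: at [34, 59, 85, 104, 122, 130, 143, 152, 179, 198, 235] ⇒ [41, 66, 92, 111, 129, 137, 150, 159, 186, 205, 242]
  KluVI ATCAG/0: at [12, 55, 96, 113, 218, 223, 256, 267] ⇒ [12, 55, 96, 113, 218, 223, 256, 267]

Pooled cuts: [12, 41, 46, 55, 66, 74, 82, 92, 96, 111, 113, 129, 137, 150, 159, 186, 192, 197, 205, 218, 223, 234, 242, 256, 267]

Fragment lengths:
  [0,12): 12 bp
  [12,41): 29 bp
  [41,46): 5 bp
  [46,55): 9 bp
  [55,66): 11 bp
  [66,74): 8 bp
  [74,82): 8 bp
  [82,92): 10 bp
  [92,96): 4 bp
  [96,111): 15 bp
  [111,113): 2 bp
  [113,129): 16 bp
  [129,137): 8 bp
  [137,150): 13 bp
  [150,159): 9 bp
  [159,186): 27 bp
  [186,192): 6 bp
  [192,197): 5 bp
  [197,205): 8 bp
  [205,218): 13 bp
  [218,223): 5 bp
  [223,234): 11 bp
  [234,242): 8 bp
  [242,256): 14 bp
  [256,267): 11 bp
  [267,274): 7 bp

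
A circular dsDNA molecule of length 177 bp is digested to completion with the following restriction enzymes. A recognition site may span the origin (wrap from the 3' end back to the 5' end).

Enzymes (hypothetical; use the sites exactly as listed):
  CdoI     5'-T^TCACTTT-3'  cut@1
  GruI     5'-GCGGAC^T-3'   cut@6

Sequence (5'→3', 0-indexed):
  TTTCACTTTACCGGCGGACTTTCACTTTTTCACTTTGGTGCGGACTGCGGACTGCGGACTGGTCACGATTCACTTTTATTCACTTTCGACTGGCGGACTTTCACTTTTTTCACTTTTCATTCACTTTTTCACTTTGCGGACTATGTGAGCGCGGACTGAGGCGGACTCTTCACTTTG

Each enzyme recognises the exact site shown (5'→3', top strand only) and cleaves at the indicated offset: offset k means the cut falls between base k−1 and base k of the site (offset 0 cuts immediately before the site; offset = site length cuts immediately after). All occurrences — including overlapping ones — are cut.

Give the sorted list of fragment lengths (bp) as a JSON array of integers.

[2,2,3,7,7,8,8,9,10,10,10,10,11,13,15,16,17,19]

Scan for sites:
  CdoI TTCACTTT/1: at [1, 20, 28, 68, 78, 99, 108, 119, 127, 168] ⇒ [2, 21, 29, 69, 79, 100, 109, 120, 128, 169]
  GruI GCGGACT/6: at [13, 39, 46, 53, 92, 135, 150, 160] ⇒ [19, 45, 52, 59, 98, 141, 156, 166]

All cut coordinates (distinct, sorted): [2, 19, 21, 29, 45, 52, 59, 69, 79, 98, 100, 109, 120, 128, 141, 156, 166, 169]

Fragments:
  2→19: 17 bp
  19→21: 2 bp
  21→29: 8 bp
  29→45: 16 bp
  45→52: 7 bp
  52→59: 7 bp
  59→69: 10 bp
  69→79: 10 bp
  79→98: 19 bp
  98→100: 2 bp
  100→109: 9 bp
  109→120: 11 bp
  120→128: 8 bp
  128→141: 13 bp
  141→156: 15 bp
  156→166: 10 bp
  166→169: 3 bp
  169→2 (wrap): 177-169+2 = 10 bp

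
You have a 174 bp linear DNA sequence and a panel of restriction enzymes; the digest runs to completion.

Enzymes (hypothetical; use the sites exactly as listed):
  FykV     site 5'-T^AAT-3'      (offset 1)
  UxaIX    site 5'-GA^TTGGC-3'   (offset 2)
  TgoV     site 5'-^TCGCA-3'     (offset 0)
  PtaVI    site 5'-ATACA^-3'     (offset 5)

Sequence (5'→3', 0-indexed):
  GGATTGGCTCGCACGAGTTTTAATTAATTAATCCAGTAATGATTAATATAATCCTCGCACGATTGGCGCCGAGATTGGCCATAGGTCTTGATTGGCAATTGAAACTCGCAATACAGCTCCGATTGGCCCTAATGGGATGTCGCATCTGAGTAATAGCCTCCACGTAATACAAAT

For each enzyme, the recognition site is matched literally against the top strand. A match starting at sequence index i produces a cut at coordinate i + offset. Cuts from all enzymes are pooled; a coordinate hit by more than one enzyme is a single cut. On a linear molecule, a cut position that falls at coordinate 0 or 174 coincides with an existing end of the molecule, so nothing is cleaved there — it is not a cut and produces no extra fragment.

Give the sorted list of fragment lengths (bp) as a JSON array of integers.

[3,3,4,4,5,5,5,6,7,7,8,8,8,9,10,12,12,13,14,14,17]

Per-enzyme occurrences:
  FykV (TAAT, off=1): starts [20, 24, 28, 36, 43, 48, 129, 150, 164] → cuts [21, 25, 29, 37, 44, 49, 130, 151, 165]
  UxaIX (GATTGGC, off=2): starts [1, 60, 72, 89, 120] → cuts [3, 62, 74, 91, 122]
  TgoV (TCGCA, off=0): starts [8, 54, 105, 139] → cuts [8, 54, 105, 139]
  PtaVI (ATACA, off=5): starts [110, 166] → cuts [115, 171]

All cut coordinates (distinct, sorted): [3, 8, 21, 25, 29, 37, 44, 49, 54, 62, 74, 91, 105, 115, 122, 130, 139, 151, 165, 171]

Fragments:
  [0,3): 3 bp
  [3,8): 5 bp
  [8,21): 13 bp
  [21,25): 4 bp
  [25,29): 4 bp
  [29,37): 8 bp
  [37,44): 7 bp
  [44,49): 5 bp
  [49,54): 5 bp
  [54,62): 8 bp
  [62,74): 12 bp
  [74,91): 17 bp
  [91,105): 14 bp
  [105,115): 10 bp
  [115,122): 7 bp
  [122,130): 8 bp
  [130,139): 9 bp
  [139,151): 12 bp
  [151,165): 14 bp
  [165,171): 6 bp
  [171,174): 3 bp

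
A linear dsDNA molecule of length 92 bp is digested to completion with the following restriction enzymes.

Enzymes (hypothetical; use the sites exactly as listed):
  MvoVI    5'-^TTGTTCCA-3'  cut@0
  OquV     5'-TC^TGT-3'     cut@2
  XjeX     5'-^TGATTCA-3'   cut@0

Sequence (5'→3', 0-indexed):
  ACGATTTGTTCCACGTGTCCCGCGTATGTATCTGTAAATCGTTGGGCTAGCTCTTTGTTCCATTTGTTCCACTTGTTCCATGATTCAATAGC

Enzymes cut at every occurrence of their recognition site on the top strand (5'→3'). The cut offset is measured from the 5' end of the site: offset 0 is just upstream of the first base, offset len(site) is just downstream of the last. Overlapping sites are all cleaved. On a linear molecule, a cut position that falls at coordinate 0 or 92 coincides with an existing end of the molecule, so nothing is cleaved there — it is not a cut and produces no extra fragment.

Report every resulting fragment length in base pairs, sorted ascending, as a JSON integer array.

Site scan:
  MvoVI TTGTTCCA/0: at [5, 54, 63, 72] ⇒ [5, 54, 63, 72]
  OquV TCTGT/2: at [30] ⇒ [32]
  XjeX TGATTCA/0: at [80] ⇒ [80]

Pooled cuts: [5, 32, 54, 63, 72, 80]

Fragments:
  [0,5): 5 bp
  [5,32): 27 bp
  [32,54): 22 bp
  [54,63): 9 bp
  [63,72): 9 bp
  [72,80): 8 bp
  [80,92): 12 bp

[5,8,9,9,12,22,27]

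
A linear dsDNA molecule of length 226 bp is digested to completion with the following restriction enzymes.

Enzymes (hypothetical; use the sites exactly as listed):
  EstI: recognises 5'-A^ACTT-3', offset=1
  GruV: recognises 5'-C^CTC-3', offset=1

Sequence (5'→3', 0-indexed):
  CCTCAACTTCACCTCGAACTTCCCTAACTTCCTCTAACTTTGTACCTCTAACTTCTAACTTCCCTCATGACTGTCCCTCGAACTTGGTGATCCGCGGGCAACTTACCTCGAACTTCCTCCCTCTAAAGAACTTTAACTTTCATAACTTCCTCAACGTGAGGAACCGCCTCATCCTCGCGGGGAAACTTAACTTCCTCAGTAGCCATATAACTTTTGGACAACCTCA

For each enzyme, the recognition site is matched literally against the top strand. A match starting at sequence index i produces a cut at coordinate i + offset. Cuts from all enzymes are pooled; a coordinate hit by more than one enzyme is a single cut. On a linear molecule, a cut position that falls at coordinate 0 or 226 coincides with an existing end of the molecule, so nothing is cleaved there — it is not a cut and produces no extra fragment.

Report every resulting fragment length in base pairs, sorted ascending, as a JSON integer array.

[1,4,4,4,5,5,5,5,5,5,5,5,5,5,6,6,6,6,7,7,9,9,9,9,11,13,13,15,18,19]

Scan for sites:
  EstI (AACTT, off=1): starts [4, 16, 25, 35, 49, 56, 80, 99, 110, 128, 134, 143, 183, 188, 208] → cuts [5, 17, 26, 36, 50, 57, 81, 100, 111, 129, 135, 144, 184, 189, 209]
  GruV (CCTC, off=1): starts [0, 11, 30, 44, 62, 75, 105, 115, 119, 148, 166, 172, 193, 221] → cuts [1, 12, 31, 45, 63, 76, 106, 116, 120, 149, 167, 173, 194, 222]

Pooled cuts: [1, 5, 12, 17, 26, 31, 36, 45, 50, 57, 63, 76, 81, 100, 106, 111, 116, 120, 129, 135, 144, 149, 167, 173, 184, 189, 194, 209, 222]

Fragment lengths:
  [0,1): 1 bp
  [1,5): 4 bp
  [5,12): 7 bp
  [12,17): 5 bp
  [17,26): 9 bp
  [26,31): 5 bp
  [31,36): 5 bp
  [36,45): 9 bp
  [45,50): 5 bp
  [50,57): 7 bp
  [57,63): 6 bp
  [63,76): 13 bp
  [76,81): 5 bp
  [81,100): 19 bp
  [100,106): 6 bp
  [106,111): 5 bp
  [111,116): 5 bp
  [116,120): 4 bp
  [120,129): 9 bp
  [129,135): 6 bp
  [135,144): 9 bp
  [144,149): 5 bp
  [149,167): 18 bp
  [167,173): 6 bp
  [173,184): 11 bp
  [184,189): 5 bp
  [189,194): 5 bp
  [194,209): 15 bp
  [209,222): 13 bp
  [222,226): 4 bp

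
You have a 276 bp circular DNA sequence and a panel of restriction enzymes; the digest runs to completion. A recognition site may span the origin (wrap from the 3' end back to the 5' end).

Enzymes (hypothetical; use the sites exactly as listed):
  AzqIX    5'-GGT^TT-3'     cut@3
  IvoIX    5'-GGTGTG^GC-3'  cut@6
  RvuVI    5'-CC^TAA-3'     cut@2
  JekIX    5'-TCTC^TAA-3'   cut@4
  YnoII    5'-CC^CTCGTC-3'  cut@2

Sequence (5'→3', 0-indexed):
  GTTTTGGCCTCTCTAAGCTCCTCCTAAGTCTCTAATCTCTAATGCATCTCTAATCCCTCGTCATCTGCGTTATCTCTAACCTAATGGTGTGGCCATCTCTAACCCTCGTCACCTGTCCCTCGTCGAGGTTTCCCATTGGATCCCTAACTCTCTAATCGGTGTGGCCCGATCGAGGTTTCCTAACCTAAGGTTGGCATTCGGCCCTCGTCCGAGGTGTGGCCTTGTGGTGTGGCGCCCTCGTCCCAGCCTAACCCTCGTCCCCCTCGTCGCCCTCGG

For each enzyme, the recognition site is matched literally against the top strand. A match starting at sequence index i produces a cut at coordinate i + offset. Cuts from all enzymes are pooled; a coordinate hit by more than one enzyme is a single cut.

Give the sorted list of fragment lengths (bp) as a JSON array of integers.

[4,5,5,5,5,5,6,7,8,8,8,9,10,11,11,11,11,11,12,13,13,14,15,15,16,18,20]

Site scan:
  AzqIX (GGTTT, off=3): starts [126, 173, 275] → cuts [2, 129, 176]
  IvoIX (GGTGTGGC, off=6): starts [85, 157, 212, 225] → cuts [91, 163, 218, 231]
  RvuVI (CCTAA, off=2): starts [22, 79, 142, 178, 183, 246] → cuts [24, 81, 144, 180, 185, 248]
  JekIX (TCTCTAA, off=4): starts [9, 28, 35, 46, 72, 95, 148] → cuts [13, 32, 39, 50, 76, 99, 152]
  YnoII (CCCTCGTC, off=2): starts [54, 102, 116, 201, 234, 251, 260] → cuts [56, 104, 118, 203, 236, 253, 262]

All cut coordinates (distinct, sorted): [2, 13, 24, 32, 39, 50, 56, 76, 81, 91, 99, 104, 118, 129, 144, 152, 163, 176, 180, 185, 203, 218, 231, 236, 248, 253, 262]

Fragment lengths:
  2→13: 11 bp
  13→24: 11 bp
  24→32: 8 bp
  32→39: 7 bp
  39→50: 11 bp
  50→56: 6 bp
  56→76: 20 bp
  76→81: 5 bp
  81→91: 10 bp
  91→99: 8 bp
  99→104: 5 bp
  104→118: 14 bp
  118→129: 11 bp
  129→144: 15 bp
  144→152: 8 bp
  152→163: 11 bp
  163→176: 13 bp
  176→180: 4 bp
  180→185: 5 bp
  185→203: 18 bp
  203→218: 15 bp
  218→231: 13 bp
  231→236: 5 bp
  236→248: 12 bp
  248→253: 5 bp
  253→262: 9 bp
  262→2 (wrap): 276-262+2 = 16 bp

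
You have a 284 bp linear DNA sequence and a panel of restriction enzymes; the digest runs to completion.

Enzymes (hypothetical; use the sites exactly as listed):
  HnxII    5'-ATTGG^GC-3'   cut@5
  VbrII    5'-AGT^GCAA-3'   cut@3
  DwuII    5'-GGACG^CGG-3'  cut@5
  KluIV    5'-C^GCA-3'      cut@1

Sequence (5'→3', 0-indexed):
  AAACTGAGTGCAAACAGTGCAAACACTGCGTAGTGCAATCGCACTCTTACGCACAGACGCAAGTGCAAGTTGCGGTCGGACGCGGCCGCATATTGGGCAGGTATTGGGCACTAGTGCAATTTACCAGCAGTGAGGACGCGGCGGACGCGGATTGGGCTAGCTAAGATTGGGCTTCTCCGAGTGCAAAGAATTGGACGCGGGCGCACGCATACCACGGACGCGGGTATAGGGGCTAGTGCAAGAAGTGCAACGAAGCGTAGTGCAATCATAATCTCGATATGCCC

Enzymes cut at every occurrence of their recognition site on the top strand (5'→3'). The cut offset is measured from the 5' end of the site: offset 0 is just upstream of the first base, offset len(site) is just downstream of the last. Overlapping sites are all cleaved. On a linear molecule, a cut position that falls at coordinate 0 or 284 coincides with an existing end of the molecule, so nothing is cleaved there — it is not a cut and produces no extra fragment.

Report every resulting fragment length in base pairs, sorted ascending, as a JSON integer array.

[4,5,5,6,6,8,8,8,9,9,9,9,9,10,11,12,14,15,15,15,16,17,18,23,23]

Per-enzyme occurrences:
  HnxII (ATTGGGC, off=5): starts [91, 102, 150, 165] → cuts [96, 107, 155, 170]
  VbrII (AGTGCAA, off=3): starts [6, 15, 31, 61, 112, 179, 234, 243, 258] → cuts [9, 18, 34, 64, 115, 182, 237, 246, 261]
  DwuII (GGACGCGG, off=5): starts [77, 133, 142, 192, 215] → cuts [82, 138, 147, 197, 220]
  KluIV (CGCA, off=1): starts [39, 49, 57, 86, 201, 205] → cuts [40, 50, 58, 87, 202, 206]

All cut coordinates (distinct, sorted): [9, 18, 34, 40, 50, 58, 64, 82, 87, 96, 107, 115, 138, 147, 155, 170, 182, 197, 202, 206, 220, 237, 246, 261]

Fragment lengths:
  [0,9): 9 bp
  [9,18): 9 bp
  [18,34): 16 bp
  [34,40): 6 bp
  [40,50): 10 bp
  [50,58): 8 bp
  [58,64): 6 bp
  [64,82): 18 bp
  [82,87): 5 bp
  [87,96): 9 bp
  [96,107): 11 bp
  [107,115): 8 bp
  [115,138): 23 bp
  [138,147): 9 bp
  [147,155): 8 bp
  [155,170): 15 bp
  [170,182): 12 bp
  [182,197): 15 bp
  [197,202): 5 bp
  [202,206): 4 bp
  [206,220): 14 bp
  [220,237): 17 bp
  [237,246): 9 bp
  [246,261): 15 bp
  [261,284): 23 bp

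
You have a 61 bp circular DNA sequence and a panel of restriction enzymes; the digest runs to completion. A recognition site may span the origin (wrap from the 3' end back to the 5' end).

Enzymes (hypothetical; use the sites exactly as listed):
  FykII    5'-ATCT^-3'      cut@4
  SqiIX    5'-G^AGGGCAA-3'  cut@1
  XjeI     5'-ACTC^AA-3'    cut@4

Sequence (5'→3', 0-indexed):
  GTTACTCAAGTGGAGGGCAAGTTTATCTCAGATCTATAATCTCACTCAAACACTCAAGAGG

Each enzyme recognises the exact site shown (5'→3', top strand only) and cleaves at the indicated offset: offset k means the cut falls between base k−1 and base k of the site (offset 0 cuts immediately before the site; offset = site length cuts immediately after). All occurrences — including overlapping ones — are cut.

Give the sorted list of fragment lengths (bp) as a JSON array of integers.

[5,6,7,7,8,13,15]

Site scan:
  FykII ATCT/4: at [24, 31, 38] ⇒ [28, 35, 42]
  SqiIX GAGGGCAA/1: at [12] ⇒ [13]
  XjeI ACTCAA/4: at [3, 43, 51] ⇒ [7, 47, 55]

All cut coordinates (distinct, sorted): [7, 13, 28, 35, 42, 47, 55]

Fragment lengths:
  7→13: 6 bp
  13→28: 15 bp
  28→35: 7 bp
  35→42: 7 bp
  42→47: 5 bp
  47→55: 8 bp
  55→7 (wrap): 61-55+7 = 13 bp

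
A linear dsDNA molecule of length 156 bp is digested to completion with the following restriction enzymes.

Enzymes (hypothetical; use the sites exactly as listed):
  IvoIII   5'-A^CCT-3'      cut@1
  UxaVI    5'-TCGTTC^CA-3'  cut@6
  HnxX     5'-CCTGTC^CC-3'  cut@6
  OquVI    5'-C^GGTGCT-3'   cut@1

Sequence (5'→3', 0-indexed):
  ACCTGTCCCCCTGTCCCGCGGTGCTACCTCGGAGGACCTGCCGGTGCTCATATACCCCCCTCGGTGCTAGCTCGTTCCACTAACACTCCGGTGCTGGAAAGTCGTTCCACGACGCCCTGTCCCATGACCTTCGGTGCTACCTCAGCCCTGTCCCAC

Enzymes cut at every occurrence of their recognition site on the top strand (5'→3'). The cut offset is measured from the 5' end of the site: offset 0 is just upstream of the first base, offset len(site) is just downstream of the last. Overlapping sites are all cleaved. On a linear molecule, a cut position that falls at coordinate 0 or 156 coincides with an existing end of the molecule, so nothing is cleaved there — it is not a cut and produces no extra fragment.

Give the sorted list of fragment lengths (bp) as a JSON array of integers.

Per-enzyme occurrences:
  IvoIII (ACCT, off=1): starts [0, 25, 35, 126, 138] → cuts [1, 26, 36, 127, 139]
  UxaVI (TCGTTCCA, off=6): starts [71, 101] → cuts [77, 107]
  HnxX (CCTGTCCC, off=6): starts [1, 9, 115, 146] → cuts [7, 15, 121, 152]
  OquVI (CGGTGCT, off=1): starts [18, 41, 61, 88, 131] → cuts [19, 42, 62, 89, 132]

Pooled cuts: [1, 7, 15, 19, 26, 36, 42, 62, 77, 89, 107, 121, 127, 132, 139, 152]

Fragment lengths:
  [0,1): 1 bp
  [1,7): 6 bp
  [7,15): 8 bp
  [15,19): 4 bp
  [19,26): 7 bp
  [26,36): 10 bp
  [36,42): 6 bp
  [42,62): 20 bp
  [62,77): 15 bp
  [77,89): 12 bp
  [89,107): 18 bp
  [107,121): 14 bp
  [121,127): 6 bp
  [127,132): 5 bp
  [132,139): 7 bp
  [139,152): 13 bp
  [152,156): 4 bp

[1,4,4,5,6,6,6,7,7,8,10,12,13,14,15,18,20]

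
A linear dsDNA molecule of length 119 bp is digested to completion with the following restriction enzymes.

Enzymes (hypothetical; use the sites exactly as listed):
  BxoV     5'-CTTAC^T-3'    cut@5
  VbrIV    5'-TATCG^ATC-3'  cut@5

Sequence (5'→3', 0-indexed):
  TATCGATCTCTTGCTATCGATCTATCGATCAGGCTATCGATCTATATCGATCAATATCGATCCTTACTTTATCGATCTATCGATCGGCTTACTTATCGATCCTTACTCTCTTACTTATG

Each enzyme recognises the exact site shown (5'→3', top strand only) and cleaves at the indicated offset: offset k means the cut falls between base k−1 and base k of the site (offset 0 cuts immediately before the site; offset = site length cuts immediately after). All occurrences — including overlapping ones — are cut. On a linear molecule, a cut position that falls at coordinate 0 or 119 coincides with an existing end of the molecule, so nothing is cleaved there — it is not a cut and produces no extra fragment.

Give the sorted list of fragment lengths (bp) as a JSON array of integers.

Per-enzyme occurrences:
  BxoV CTTACT/5: at [62, 87, 101, 109] ⇒ [67, 92, 106, 114]
  VbrIV TATCGATC/5: at [0, 14, 22, 34, 44, 54, 69, 77, 93] ⇒ [5, 19, 27, 39, 49, 59, 74, 82, 98]

Pooled cuts: [5, 19, 27, 39, 49, 59, 67, 74, 82, 92, 98, 106, 114]

Fragments:
  [0,5): 5 bp
  [5,19): 14 bp
  [19,27): 8 bp
  [27,39): 12 bp
  [39,49): 10 bp
  [49,59): 10 bp
  [59,67): 8 bp
  [67,74): 7 bp
  [74,82): 8 bp
  [82,92): 10 bp
  [92,98): 6 bp
  [98,106): 8 bp
  [106,114): 8 bp
  [114,119): 5 bp

[5,5,6,7,8,8,8,8,8,10,10,10,12,14]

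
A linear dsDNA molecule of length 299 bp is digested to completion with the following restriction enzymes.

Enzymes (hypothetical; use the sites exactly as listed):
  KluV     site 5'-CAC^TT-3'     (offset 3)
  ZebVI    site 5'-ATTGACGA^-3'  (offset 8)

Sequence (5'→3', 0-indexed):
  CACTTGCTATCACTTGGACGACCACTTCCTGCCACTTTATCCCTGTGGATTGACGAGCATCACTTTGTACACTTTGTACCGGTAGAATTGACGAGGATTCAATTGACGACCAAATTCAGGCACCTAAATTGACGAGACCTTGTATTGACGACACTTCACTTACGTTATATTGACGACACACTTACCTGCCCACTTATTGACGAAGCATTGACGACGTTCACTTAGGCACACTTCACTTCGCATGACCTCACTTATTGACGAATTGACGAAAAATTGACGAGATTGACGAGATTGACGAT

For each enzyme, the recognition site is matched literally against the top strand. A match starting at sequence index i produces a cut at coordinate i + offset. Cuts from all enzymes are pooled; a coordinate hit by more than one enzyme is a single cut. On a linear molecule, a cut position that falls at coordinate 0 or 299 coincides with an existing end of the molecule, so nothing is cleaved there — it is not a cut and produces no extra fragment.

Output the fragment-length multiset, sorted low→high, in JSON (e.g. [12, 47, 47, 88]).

Per-enzyme occurrences:
  KluV (CACTT, off=3): starts [0, 10, 22, 32, 60, 69, 151, 156, 178, 190, 218, 228, 233, 248] → cuts [3, 13, 25, 35, 63, 72, 154, 159, 181, 193, 221, 231, 236, 251]
  ZebVI (ATTGACGA, off=8): starts [48, 86, 101, 127, 143, 168, 195, 206, 253, 261, 272, 281, 290] → cuts [56, 94, 109, 135, 151, 176, 203, 214, 261, 269, 280, 289, 298]

All cut coordinates (distinct, sorted): [3, 13, 25, 35, 56, 63, 72, 94, 109, 135, 151, 154, 159, 176, 181, 193, 203, 214, 221, 231, 236, 251, 261, 269, 280, 289, 298]

Fragments:
  [0,3): 3 bp
  [3,13): 10 bp
  [13,25): 12 bp
  [25,35): 10 bp
  [35,56): 21 bp
  [56,63): 7 bp
  [63,72): 9 bp
  [72,94): 22 bp
  [94,109): 15 bp
  [109,135): 26 bp
  [135,151): 16 bp
  [151,154): 3 bp
  [154,159): 5 bp
  [159,176): 17 bp
  [176,181): 5 bp
  [181,193): 12 bp
  [193,203): 10 bp
  [203,214): 11 bp
  [214,221): 7 bp
  [221,231): 10 bp
  [231,236): 5 bp
  [236,251): 15 bp
  [251,261): 10 bp
  [261,269): 8 bp
  [269,280): 11 bp
  [280,289): 9 bp
  [289,298): 9 bp
  [298,299): 1 bp

[1,3,3,5,5,5,7,7,8,9,9,9,10,10,10,10,10,11,11,12,12,15,15,16,17,21,22,26]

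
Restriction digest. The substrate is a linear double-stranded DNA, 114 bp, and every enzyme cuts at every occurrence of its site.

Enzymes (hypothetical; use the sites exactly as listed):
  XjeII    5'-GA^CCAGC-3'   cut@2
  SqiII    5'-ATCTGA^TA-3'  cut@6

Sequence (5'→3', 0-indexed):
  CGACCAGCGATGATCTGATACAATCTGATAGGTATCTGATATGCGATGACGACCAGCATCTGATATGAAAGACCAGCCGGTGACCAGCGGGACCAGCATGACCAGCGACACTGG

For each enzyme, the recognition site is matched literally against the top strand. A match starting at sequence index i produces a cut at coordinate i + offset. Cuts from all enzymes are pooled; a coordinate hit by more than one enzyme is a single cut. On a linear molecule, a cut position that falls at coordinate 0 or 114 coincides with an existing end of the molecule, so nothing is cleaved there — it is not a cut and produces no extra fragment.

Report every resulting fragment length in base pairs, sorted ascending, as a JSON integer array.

Scan for sites:
  XjeII GACCAGC/2: at [1, 50, 70, 81, 90, 99] ⇒ [3, 52, 72, 83, 92, 101]
  SqiII ATCTGATA/6: at [12, 22, 33, 57] ⇒ [18, 28, 39, 63]

Pooled cuts: [3, 18, 28, 39, 52, 63, 72, 83, 92, 101]

Fragment lengths:
  [0,3): 3 bp
  [3,18): 15 bp
  [18,28): 10 bp
  [28,39): 11 bp
  [39,52): 13 bp
  [52,63): 11 bp
  [63,72): 9 bp
  [72,83): 11 bp
  [83,92): 9 bp
  [92,101): 9 bp
  [101,114): 13 bp

[3,9,9,9,10,11,11,11,13,13,15]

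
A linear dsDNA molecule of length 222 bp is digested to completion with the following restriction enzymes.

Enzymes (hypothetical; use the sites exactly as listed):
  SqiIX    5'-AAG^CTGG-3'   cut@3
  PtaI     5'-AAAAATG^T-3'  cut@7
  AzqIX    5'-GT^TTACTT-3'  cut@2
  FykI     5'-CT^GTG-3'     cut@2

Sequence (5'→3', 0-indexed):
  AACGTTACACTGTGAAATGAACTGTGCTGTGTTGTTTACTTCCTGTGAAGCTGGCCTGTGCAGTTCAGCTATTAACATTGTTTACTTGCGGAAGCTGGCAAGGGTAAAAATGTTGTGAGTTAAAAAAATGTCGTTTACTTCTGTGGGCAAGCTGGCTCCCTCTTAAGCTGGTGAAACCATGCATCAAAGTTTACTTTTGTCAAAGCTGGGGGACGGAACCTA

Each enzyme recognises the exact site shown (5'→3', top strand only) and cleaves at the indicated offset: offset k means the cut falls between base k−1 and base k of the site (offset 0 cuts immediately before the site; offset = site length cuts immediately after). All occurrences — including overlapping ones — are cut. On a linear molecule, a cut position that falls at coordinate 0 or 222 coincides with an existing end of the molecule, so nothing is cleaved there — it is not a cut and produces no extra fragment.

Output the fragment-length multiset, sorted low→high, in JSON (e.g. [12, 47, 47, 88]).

Per-enzyme occurrences:
  SqiIX (AAGCTGG, off=3): starts [47, 91, 148, 164, 202] → cuts [50, 94, 151, 167, 205]
  PtaI (AAAAATGT, off=7): starts [105, 123] → cuts [112, 130]
  AzqIX (GTTTACTT, off=2): starts [33, 79, 132, 188] → cuts [35, 81, 134, 190]
  FykI (CTGTG, off=2): starts [9, 21, 26, 42, 55, 140] → cuts [11, 23, 28, 44, 57, 142]

All cut coordinates (distinct, sorted): [11, 23, 28, 35, 44, 50, 57, 81, 94, 112, 130, 134, 142, 151, 167, 190, 205]

Fragment lengths:
  [0,11): 11 bp
  [11,23): 12 bp
  [23,28): 5 bp
  [28,35): 7 bp
  [35,44): 9 bp
  [44,50): 6 bp
  [50,57): 7 bp
  [57,81): 24 bp
  [81,94): 13 bp
  [94,112): 18 bp
  [112,130): 18 bp
  [130,134): 4 bp
  [134,142): 8 bp
  [142,151): 9 bp
  [151,167): 16 bp
  [167,190): 23 bp
  [190,205): 15 bp
  [205,222): 17 bp

[4,5,6,7,7,8,9,9,11,12,13,15,16,17,18,18,23,24]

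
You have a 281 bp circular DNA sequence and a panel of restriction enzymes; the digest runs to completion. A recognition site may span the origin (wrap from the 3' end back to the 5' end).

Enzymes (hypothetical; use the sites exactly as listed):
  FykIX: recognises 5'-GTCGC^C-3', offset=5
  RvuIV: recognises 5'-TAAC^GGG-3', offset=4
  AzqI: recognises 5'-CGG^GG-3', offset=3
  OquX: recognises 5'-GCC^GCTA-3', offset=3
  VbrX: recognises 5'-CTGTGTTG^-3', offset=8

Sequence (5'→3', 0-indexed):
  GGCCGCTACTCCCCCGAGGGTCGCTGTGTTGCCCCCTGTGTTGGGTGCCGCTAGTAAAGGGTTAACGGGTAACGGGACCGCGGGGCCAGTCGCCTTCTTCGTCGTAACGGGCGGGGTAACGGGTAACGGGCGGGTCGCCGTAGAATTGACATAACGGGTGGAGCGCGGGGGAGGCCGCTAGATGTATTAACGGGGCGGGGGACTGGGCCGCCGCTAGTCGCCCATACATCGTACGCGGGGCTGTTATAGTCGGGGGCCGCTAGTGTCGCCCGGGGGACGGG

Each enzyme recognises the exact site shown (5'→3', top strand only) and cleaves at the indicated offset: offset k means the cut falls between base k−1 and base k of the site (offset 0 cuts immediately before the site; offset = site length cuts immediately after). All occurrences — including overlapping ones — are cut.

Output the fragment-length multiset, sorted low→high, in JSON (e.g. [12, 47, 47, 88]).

[2,4,5,5,5,6,6,6,7,7,7,8,9,10,10,11,11,12,13,14,15,15,15,17,17,17,27]

Per-enzyme occurrences:
  FykIX (GTCGCC, off=5): starts [88, 133, 216, 264] → cuts [93, 138, 221, 269]
  RvuIV (TAACGGG, off=4): starts [62, 69, 104, 116, 123, 151, 187] → cuts [66, 73, 108, 120, 127, 155, 191]
  AzqI (CGGGG, off=3): starts [80, 111, 165, 190, 195, 235, 250, 270, 277] → cuts [83, 114, 168, 193, 198, 238, 253, 273, 280]
  OquX (GCCGCTA, off=3): starts [1, 46, 173, 209, 255] → cuts [4, 49, 176, 212, 258]
  VbrX (CTGTGTTG, off=8): starts [23, 35] → cuts [31, 43]

All cut coordinates (distinct, sorted): [4, 31, 43, 49, 66, 73, 83, 93, 108, 114, 120, 127, 138, 155, 168, 176, 191, 193, 198, 212, 221, 238, 253, 258, 269, 273, 280]

Fragments:
  4→31: 27 bp
  31→43: 12 bp
  43→49: 6 bp
  49→66: 17 bp
  66→73: 7 bp
  73→83: 10 bp
  83→93: 10 bp
  93→108: 15 bp
  108→114: 6 bp
  114→120: 6 bp
  120→127: 7 bp
  127→138: 11 bp
  138→155: 17 bp
  155→168: 13 bp
  168→176: 8 bp
  176→191: 15 bp
  191→193: 2 bp
  193→198: 5 bp
  198→212: 14 bp
  212→221: 9 bp
  221→238: 17 bp
  238→253: 15 bp
  253→258: 5 bp
  258→269: 11 bp
  269→273: 4 bp
  273→280: 7 bp
  280→4 (wrap): 281-280+4 = 5 bp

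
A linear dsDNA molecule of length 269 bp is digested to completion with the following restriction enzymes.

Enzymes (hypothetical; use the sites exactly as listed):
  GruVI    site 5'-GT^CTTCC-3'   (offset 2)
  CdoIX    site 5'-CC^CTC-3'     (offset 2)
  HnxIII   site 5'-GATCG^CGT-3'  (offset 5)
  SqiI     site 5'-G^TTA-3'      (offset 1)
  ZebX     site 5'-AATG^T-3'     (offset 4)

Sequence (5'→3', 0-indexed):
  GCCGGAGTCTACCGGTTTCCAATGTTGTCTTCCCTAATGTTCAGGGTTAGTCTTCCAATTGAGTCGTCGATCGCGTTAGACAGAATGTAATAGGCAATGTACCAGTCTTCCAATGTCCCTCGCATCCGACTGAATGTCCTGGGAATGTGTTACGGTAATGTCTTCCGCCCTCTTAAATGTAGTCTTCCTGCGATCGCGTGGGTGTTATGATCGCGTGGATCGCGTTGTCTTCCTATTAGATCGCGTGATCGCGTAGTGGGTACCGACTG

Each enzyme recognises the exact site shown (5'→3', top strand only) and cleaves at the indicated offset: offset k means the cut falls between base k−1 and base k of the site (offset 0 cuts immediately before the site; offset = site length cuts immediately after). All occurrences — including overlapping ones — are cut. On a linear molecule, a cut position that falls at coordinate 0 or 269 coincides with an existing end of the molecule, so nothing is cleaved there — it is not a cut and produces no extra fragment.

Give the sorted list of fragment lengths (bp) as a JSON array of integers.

[1,2,2,3,4,4,5,6,7,7,8,8,8,9,9,9,10,11,11,11,12,12,13,15,18,18,22,24]

Scan for sites:
  GruVI (GTCTTCC, off=2): starts [26, 49, 104, 159, 181, 226] → cuts [28, 51, 106, 161, 183, 228]
  CdoIX (CCCTC, off=2): starts [116, 167] → cuts [118, 169]
  HnxIII (GATCGCGT, off=5): starts [68, 191, 208, 217, 238, 246] → cuts [73, 196, 213, 222, 243, 251]
  SqiI (GTTA, off=1): starts [45, 74, 148, 203] → cuts [46, 75, 149, 204]
  ZebX (AATGT, off=4): starts [20, 35, 83, 95, 111, 132, 143, 156, 175] → cuts [24, 39, 87, 99, 115, 136, 147, 160, 179]

All cut coordinates (distinct, sorted): [24, 28, 39, 46, 51, 73, 75, 87, 99, 106, 115, 118, 136, 147, 149, 160, 161, 169, 179, 183, 196, 204, 213, 222, 228, 243, 251]

Fragments:
  [0,24): 24 bp
  [24,28): 4 bp
  [28,39): 11 bp
  [39,46): 7 bp
  [46,51): 5 bp
  [51,73): 22 bp
  [73,75): 2 bp
  [75,87): 12 bp
  [87,99): 12 bp
  [99,106): 7 bp
  [106,115): 9 bp
  [115,118): 3 bp
  [118,136): 18 bp
  [136,147): 11 bp
  [147,149): 2 bp
  [149,160): 11 bp
  [160,161): 1 bp
  [161,169): 8 bp
  [169,179): 10 bp
  [179,183): 4 bp
  [183,196): 13 bp
  [196,204): 8 bp
  [204,213): 9 bp
  [213,222): 9 bp
  [222,228): 6 bp
  [228,243): 15 bp
  [243,251): 8 bp
  [251,269): 18 bp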